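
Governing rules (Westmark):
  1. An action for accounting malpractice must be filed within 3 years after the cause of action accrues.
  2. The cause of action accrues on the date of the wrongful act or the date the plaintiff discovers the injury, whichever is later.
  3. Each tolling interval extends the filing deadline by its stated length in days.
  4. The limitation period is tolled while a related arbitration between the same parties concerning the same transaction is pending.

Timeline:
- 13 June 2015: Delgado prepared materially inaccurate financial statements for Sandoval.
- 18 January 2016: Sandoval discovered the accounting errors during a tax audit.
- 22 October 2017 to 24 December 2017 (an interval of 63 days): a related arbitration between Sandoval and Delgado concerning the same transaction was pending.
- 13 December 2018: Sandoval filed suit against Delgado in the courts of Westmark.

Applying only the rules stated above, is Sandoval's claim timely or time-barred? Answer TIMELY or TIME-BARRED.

Taking the later of the act (13 June 2015) and discovery (18 January 2016), the claim accrued on 18 January 2016.
The untolled deadline — 3 years after 18 January 2016 — is 18 January 2019.
The period was tolled for 63 days by the pending related arbitration (22 October 2017 to 24 December 2017), pushing the deadline to 22 March 2019.
Filing on 13 December 2018 beat the 22 March 2019 deadline — the action is timely.

TIMELY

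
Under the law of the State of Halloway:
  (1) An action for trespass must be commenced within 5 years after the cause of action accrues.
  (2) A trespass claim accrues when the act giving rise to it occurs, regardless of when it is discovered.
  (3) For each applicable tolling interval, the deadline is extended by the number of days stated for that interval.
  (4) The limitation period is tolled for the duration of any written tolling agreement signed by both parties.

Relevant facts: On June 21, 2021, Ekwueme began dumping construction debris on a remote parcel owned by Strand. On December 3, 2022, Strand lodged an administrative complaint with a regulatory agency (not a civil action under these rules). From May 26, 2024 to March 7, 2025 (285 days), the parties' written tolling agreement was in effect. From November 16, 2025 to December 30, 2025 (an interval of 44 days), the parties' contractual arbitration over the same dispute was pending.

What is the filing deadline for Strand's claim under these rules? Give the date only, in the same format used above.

April 2, 2027

The cause of action accrued on June 21, 2021, the date of the act.
The untolled deadline — 5 years after June 21, 2021 — is June 21, 2026.
Because the written tolling agreement ran from May 26, 2024 to March 7, 2025, the deadline is extended by 285 days to April 2, 2027.
The pending related arbitration from November 16, 2025 to December 30, 2025 does not toll the period, because no stated rule makes a pending arbitration a tolling event.
The other events in the timeline have no effect on the limitation period under the stated rules.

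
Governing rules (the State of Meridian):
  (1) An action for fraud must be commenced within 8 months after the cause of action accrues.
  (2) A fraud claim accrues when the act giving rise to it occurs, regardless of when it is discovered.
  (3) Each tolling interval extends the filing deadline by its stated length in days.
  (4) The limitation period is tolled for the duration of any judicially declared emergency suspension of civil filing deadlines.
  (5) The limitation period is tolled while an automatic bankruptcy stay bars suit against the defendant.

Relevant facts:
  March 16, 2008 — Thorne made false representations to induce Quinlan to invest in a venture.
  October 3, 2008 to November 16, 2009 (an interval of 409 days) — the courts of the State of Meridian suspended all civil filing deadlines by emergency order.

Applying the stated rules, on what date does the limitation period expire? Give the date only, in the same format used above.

The limitation period began to run on March 16, 2008.
The untolled deadline — 8 months after March 16, 2008 — is November 16, 2008.
Because the emergency suspension of filing deadlines ran from October 3, 2008 to November 16, 2009, the deadline is extended by 409 days to December 30, 2009.

December 30, 2009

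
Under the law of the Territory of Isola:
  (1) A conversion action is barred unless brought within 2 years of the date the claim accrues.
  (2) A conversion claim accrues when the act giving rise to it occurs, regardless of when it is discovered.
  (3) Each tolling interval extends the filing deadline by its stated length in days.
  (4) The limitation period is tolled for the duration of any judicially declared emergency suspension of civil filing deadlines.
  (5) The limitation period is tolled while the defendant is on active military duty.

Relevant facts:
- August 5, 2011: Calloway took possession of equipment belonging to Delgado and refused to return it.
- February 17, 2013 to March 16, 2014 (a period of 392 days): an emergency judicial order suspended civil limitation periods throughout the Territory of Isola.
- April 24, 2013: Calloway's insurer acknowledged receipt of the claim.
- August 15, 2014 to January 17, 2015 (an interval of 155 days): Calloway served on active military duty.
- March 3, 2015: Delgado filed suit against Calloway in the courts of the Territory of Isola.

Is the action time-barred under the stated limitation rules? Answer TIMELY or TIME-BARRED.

TIME-BARRED

The claim accrued on August 5, 2011, when the wrongful act occurred.
Adding the 2 years base period to August 5, 2011 gives a deadline of August 5, 2013, before any tolling.
The period was tolled for 392 days by the emergency suspension of filing deadlines (February 17, 2013 to March 16, 2014), pushing the deadline to September 1, 2014.
The defendant's active military service from August 15, 2014 to January 17, 2015 tolled the period for 155 days, extending the deadline to February 3, 2015.
The other events in the timeline have no effect on the limitation period under the stated rules.
Delgado filed on March 3, 2015, after the February 3, 2015 deadline, so the action is time-barred.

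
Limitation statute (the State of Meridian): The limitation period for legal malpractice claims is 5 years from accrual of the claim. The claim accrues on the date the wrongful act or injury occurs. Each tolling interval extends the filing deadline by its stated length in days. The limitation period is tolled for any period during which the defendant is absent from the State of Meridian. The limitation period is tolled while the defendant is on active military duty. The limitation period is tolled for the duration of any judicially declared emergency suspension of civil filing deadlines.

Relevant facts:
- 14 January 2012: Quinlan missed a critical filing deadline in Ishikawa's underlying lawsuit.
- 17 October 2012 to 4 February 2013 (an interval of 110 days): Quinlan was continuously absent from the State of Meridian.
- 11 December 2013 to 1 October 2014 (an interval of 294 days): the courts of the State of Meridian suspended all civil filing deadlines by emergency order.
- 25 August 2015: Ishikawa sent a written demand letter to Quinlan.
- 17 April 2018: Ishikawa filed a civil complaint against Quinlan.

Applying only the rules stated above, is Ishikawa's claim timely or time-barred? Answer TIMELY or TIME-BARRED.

TIME-BARRED

The claim accrued on 14 January 2012, when the wrongful act occurred.
Adding the 5 years base period to 14 January 2012 gives a deadline of 14 January 2017, before any tolling.
Because the defendant's absence from the jurisdiction ran from 17 October 2012 to 4 February 2013, the deadline is extended by 110 days to 4 May 2017.
The period was tolled for 294 days by the emergency suspension of filing deadlines (11 December 2013 to 1 October 2014), pushing the deadline to 22 February 2018.
None of the other events listed affects the running of the period under the stated rules.
The 17 April 2018 filing falls after the 22 February 2018 deadline; the claim is time-barred.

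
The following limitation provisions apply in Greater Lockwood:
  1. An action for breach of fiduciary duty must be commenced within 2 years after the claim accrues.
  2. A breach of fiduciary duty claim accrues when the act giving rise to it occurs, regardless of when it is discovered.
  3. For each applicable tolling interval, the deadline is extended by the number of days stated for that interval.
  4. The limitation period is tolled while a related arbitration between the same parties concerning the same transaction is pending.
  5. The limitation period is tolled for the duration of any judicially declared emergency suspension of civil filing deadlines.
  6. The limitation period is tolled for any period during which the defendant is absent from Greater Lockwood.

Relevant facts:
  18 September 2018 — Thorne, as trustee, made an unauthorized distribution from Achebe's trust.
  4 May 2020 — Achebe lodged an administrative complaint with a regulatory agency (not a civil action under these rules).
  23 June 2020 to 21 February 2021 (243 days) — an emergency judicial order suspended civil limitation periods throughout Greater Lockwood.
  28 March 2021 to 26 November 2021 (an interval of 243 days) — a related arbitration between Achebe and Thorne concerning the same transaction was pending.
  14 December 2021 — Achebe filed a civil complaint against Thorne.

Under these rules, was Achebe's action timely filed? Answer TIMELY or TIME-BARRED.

The claim accrued on 18 September 2018, the date of the act.
Adding the 2 years base period to 18 September 2018 gives a deadline of 18 September 2020, before any tolling.
Because the emergency suspension of filing deadlines ran from 23 June 2020 to 21 February 2021, the deadline is extended by 243 days to 19 May 2021.
The period was tolled for 243 days by the pending related arbitration (28 March 2021 to 26 November 2021), pushing the deadline to 17 January 2022.
None of the other events listed affects the running of the period under the stated rules.
Filing on 14 December 2021 beat the 17 January 2022 deadline — the action is timely.

TIMELY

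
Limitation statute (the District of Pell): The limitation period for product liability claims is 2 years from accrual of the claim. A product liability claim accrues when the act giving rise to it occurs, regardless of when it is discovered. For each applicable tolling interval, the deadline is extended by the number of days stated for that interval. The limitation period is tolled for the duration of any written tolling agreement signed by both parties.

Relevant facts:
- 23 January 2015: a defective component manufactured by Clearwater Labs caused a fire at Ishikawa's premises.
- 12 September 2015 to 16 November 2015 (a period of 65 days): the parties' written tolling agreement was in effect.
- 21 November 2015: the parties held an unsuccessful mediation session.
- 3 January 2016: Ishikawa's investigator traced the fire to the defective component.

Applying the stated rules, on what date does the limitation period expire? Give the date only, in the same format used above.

29 March 2017

Accrual is governed by the date of the act, so the period began to run on 23 January 2015; the later discovery on 3 January 2016 is irrelevant under the stated rule.
2 years from 23 January 2015 is 23 January 2017.
The period was tolled for 65 days by the written tolling agreement (12 September 2015 to 16 November 2015), pushing the deadline to 29 March 2017.
Nothing else in the chronology tolls or restarts the period.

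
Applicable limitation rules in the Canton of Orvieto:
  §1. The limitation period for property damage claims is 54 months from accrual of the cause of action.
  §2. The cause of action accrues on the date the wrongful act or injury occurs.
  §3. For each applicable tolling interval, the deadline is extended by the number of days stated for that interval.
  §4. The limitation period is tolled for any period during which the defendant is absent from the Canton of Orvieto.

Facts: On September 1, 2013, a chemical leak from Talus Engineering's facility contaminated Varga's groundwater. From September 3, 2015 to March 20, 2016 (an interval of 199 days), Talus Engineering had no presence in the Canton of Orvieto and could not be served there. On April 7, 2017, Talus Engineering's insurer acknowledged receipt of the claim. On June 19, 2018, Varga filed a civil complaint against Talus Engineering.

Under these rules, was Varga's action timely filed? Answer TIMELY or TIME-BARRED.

The claim accrued on September 1, 2013, when the wrongful act occurred.
54 months from September 1, 2013 is March 1, 2018.
The defendant's absence from the jurisdiction from September 3, 2015 to March 20, 2016 tolled the period for 199 days, extending the deadline to September 16, 2018.
None of the other events listed affects the running of the period under the stated rules.
Filing on June 19, 2018 beat the September 16, 2018 deadline — the action is timely.

TIMELY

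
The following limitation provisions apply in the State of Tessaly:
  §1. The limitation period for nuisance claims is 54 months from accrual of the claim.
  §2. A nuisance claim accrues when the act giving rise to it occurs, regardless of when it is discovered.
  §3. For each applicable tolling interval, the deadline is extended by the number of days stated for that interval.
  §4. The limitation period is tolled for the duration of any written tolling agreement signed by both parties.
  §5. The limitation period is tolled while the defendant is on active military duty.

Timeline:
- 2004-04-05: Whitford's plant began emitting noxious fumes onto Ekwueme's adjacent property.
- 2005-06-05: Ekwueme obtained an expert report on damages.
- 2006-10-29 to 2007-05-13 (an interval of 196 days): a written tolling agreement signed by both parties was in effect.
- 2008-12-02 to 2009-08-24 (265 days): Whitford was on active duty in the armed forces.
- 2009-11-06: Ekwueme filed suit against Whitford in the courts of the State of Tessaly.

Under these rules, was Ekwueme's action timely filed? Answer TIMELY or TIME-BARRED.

TIMELY

The claim accrued on 2004-04-05, when the wrongful act occurred.
The untolled deadline — 54 months after 2004-04-05 — is 2008-10-05.
The period was tolled for 196 days by the written tolling agreement (2006-10-29 to 2007-05-13), pushing the deadline to 2009-04-19.
The defendant's active military service from 2008-12-02 to 2009-08-24 tolled the period for 265 days, extending the deadline to 2010-01-09.
None of the other events listed affects the running of the period under the stated rules.
Ekwueme filed on 2009-11-06, before the 2010-01-09 deadline, so the action is timely.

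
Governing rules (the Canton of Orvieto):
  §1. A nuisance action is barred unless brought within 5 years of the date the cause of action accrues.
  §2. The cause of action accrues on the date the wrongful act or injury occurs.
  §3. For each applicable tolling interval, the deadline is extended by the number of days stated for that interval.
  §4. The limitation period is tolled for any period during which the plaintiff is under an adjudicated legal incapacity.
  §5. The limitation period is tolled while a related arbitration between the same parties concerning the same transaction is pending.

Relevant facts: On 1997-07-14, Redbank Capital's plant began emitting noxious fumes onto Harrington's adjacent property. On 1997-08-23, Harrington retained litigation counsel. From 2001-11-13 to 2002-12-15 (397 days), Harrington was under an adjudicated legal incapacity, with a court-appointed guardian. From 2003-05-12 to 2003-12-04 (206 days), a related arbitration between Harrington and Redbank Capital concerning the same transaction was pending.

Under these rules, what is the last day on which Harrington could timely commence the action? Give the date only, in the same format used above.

The limitation period began to run on 1997-07-14.
Adding the 5 years base period to 1997-07-14 gives a deadline of 2002-07-14, before any tolling.
The period was tolled for 397 days by the plaintiff's legal incapacity (2001-11-13 to 2002-12-15), pushing the deadline to 2003-08-15.
Because the pending related arbitration ran from 2003-05-12 to 2003-12-04, the deadline is extended by 206 days to 2004-03-08.
None of the other events listed affects the running of the period under the stated rules.

2004-03-08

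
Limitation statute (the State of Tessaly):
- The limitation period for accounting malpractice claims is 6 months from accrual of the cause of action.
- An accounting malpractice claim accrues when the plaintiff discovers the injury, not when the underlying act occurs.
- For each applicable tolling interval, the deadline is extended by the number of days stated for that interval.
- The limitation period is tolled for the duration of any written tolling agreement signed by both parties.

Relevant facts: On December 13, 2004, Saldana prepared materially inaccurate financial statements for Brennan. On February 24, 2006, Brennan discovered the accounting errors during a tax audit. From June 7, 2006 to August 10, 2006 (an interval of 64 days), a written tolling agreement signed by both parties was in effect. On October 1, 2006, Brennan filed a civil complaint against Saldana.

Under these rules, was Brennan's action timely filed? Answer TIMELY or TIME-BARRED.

TIMELY

The claim did not accrue until Brennan discovered the injury on February 24, 2006; the December 13, 2004 act date does not start the clock under the stated rule.
Adding the 6 months base period to February 24, 2006 gives a deadline of August 24, 2006, before any tolling.
The period was tolled for 64 days by the written tolling agreement (June 7, 2006 to August 10, 2006), pushing the deadline to October 27, 2006.
Brennan filed on October 1, 2006, before the October 27, 2006 deadline, so the action is timely.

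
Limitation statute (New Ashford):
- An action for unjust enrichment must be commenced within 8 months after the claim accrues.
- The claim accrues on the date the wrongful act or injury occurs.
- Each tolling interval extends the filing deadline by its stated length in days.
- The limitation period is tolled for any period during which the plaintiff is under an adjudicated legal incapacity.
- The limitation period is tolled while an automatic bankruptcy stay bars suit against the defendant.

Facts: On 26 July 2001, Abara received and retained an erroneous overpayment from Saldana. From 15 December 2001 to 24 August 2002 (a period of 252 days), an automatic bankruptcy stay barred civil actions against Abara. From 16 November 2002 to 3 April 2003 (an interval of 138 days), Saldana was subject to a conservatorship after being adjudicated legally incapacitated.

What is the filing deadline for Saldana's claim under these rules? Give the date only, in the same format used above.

20 April 2003

The claim accrued on 26 July 2001, the date of the act.
The untolled deadline — 8 months after 26 July 2001 — is 26 March 2002.
The period was tolled for 252 days by the automatic bankruptcy stay (15 December 2001 to 24 August 2002), pushing the deadline to 3 December 2002.
Because the plaintiff's legal incapacity ran from 16 November 2002 to 3 April 2003, the deadline is extended by 138 days to 20 April 2003.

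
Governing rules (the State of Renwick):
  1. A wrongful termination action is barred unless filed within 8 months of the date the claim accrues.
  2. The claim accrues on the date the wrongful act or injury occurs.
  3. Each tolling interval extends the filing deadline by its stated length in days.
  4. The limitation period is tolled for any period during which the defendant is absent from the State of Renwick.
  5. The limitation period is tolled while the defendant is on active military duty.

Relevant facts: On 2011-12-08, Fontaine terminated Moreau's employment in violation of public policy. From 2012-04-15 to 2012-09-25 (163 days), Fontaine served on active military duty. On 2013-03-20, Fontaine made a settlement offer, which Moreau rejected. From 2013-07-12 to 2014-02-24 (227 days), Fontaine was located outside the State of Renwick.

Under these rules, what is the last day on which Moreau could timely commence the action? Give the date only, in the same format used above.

2013-01-18

The claim accrued on 2011-12-08, the date of the act.
The untolled deadline — 8 months after 2011-12-08 — is 2012-08-08.
Because the defendant's active military service ran from 2012-04-15 to 2012-09-25, the deadline is extended by 163 days to 2013-01-18.
By the time the defendant's absence from the jurisdiction began on 2013-07-12, the limitation period had already expired on 2013-01-18; that interval cannot revive it.
None of the other events listed affects the running of the period under the stated rules.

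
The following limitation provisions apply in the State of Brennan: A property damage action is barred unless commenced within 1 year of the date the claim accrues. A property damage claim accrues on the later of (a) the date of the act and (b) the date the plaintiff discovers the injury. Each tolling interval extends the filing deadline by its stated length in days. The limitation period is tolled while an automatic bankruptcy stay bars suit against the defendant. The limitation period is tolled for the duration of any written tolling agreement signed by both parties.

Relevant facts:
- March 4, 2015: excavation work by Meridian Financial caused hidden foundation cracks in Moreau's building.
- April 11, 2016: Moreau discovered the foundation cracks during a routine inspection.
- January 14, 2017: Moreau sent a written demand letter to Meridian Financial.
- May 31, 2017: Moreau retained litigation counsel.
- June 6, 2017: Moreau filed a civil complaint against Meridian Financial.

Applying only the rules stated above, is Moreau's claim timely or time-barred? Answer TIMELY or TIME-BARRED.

TIME-BARRED

Taking the later of the act (March 4, 2015) and discovery (April 11, 2016), the claim accrued on April 11, 2016.
The untolled deadline — 1 year after April 11, 2016 — is April 11, 2017.
The other events in the timeline have no effect on the limitation period under the stated rules.
Filing on June 6, 2017 missed the April 11, 2017 deadline — the action is time-barred.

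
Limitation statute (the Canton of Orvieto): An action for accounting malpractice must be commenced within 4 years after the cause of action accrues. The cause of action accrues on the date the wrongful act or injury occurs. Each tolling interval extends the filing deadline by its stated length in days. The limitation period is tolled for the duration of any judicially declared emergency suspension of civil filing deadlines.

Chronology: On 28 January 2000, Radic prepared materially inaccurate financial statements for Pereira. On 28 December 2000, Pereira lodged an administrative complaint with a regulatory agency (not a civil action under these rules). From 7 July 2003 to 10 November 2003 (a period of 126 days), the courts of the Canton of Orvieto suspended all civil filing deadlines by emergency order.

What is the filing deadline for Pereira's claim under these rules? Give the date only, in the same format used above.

2 June 2004

The cause of action accrued on 28 January 2000, the date of the act.
Adding the 4 years base period to 28 January 2000 gives a deadline of 28 January 2004, before any tolling.
Because the emergency suspension of filing deadlines ran from 7 July 2003 to 10 November 2003, the deadline is extended by 126 days to 2 June 2004.
None of the other events listed affects the running of the period under the stated rules.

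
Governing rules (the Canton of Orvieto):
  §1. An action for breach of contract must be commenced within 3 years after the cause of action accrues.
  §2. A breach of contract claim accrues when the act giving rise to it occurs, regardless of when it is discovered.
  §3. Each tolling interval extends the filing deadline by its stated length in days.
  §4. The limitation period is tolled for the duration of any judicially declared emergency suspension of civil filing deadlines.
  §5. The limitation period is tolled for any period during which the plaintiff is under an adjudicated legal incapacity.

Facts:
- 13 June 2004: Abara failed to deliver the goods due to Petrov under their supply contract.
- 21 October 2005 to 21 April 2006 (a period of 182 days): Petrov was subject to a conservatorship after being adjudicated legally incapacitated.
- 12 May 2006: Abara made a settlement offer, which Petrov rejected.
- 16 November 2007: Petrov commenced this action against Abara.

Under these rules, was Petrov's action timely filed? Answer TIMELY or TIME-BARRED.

The limitation period began to run on 13 June 2004.
Adding the 3 years base period to 13 June 2004 gives a deadline of 13 June 2007, before any tolling.
Because the plaintiff's legal incapacity ran from 21 October 2005 to 21 April 2006, the deadline is extended by 182 days to 12 December 2007.
Nothing else in the chronology tolls or restarts the period.
Petrov filed on 16 November 2007, before the 12 December 2007 deadline, so the action is timely.

TIMELY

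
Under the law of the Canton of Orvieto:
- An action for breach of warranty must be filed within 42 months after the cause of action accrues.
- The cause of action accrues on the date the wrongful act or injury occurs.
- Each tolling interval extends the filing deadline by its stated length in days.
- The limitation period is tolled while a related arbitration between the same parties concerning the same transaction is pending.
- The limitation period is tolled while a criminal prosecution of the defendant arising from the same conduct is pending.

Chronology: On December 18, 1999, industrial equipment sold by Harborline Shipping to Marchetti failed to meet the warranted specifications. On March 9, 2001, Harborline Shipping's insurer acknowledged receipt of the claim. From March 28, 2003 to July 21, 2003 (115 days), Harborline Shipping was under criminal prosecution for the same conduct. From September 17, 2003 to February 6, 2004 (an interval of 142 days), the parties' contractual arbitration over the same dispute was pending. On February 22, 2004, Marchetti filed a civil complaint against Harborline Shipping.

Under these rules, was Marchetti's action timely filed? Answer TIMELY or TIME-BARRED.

TIMELY

The cause of action accrued on December 18, 1999, the date of the act.
42 months from December 18, 1999 is June 18, 2003.
Because the pending criminal prosecution ran from March 28, 2003 to July 21, 2003, the deadline is extended by 115 days to October 11, 2003.
Because the pending related arbitration ran from September 17, 2003 to February 6, 2004, the deadline is extended by 142 days to March 1, 2004.
None of the other events listed affects the running of the period under the stated rules.
Marchetti filed on February 22, 2004, before the March 1, 2004 deadline, so the action is timely.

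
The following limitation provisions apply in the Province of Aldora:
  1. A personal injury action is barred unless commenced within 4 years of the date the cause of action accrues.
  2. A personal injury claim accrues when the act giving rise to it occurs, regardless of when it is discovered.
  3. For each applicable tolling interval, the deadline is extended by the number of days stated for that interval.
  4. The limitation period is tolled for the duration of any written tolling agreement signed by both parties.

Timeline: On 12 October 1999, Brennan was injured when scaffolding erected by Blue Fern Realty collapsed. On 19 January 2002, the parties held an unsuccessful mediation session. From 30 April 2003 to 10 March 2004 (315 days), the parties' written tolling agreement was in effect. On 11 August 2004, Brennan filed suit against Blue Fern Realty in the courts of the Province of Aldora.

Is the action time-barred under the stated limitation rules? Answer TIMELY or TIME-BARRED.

The limitation period began to run on 12 October 1999.
Adding the 4 years base period to 12 October 1999 gives a deadline of 12 October 2003, before any tolling.
The period was tolled for 315 days by the written tolling agreement (30 April 2003 to 10 March 2004), pushing the deadline to 22 August 2004.
Nothing else in the chronology tolls or restarts the period.
Filing on 11 August 2004 beat the 22 August 2004 deadline — the action is timely.

TIMELY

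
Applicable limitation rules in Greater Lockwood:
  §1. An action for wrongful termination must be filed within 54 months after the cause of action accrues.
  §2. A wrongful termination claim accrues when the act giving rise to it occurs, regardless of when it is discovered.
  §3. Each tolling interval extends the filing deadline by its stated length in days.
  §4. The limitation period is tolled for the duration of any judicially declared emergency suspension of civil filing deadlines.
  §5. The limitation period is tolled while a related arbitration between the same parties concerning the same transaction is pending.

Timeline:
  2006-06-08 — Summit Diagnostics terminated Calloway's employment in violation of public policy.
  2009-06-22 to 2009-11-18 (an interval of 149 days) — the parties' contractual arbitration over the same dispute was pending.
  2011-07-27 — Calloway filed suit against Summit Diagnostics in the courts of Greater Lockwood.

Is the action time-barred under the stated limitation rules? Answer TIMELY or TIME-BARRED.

TIME-BARRED

The claim accrued on 2006-06-08, when the wrongful act occurred.
54 months from 2006-06-08 is 2010-12-08.
The pending related arbitration from 2009-06-22 to 2009-11-18 tolled the period for 149 days, extending the deadline to 2011-05-06.
Filing on 2011-07-27 missed the 2011-05-06 deadline — the action is time-barred.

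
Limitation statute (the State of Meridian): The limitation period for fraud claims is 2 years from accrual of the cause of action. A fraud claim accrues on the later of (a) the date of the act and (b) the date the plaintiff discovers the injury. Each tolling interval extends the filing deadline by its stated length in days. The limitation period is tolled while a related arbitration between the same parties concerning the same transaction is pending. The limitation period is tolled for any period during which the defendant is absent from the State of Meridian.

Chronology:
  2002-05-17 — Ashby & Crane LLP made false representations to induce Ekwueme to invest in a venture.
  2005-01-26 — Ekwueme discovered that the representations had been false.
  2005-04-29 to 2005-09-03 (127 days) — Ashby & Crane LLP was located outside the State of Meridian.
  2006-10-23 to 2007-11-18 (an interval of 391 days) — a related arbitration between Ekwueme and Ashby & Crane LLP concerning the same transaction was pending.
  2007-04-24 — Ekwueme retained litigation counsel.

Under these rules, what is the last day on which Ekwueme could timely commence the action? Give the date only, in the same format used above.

2008-06-27

Taking the later of the act (2002-05-17) and discovery (2005-01-26), the claim accrued on 2005-01-26.
The untolled deadline — 2 years after 2005-01-26 — is 2007-01-26.
The period was tolled for 127 days by the defendant's absence from the jurisdiction (2005-04-29 to 2005-09-03), pushing the deadline to 2007-06-02.
Because the pending related arbitration ran from 2006-10-23 to 2007-11-18, the deadline is extended by 391 days to 2008-06-27.
Nothing else in the chronology tolls or restarts the period.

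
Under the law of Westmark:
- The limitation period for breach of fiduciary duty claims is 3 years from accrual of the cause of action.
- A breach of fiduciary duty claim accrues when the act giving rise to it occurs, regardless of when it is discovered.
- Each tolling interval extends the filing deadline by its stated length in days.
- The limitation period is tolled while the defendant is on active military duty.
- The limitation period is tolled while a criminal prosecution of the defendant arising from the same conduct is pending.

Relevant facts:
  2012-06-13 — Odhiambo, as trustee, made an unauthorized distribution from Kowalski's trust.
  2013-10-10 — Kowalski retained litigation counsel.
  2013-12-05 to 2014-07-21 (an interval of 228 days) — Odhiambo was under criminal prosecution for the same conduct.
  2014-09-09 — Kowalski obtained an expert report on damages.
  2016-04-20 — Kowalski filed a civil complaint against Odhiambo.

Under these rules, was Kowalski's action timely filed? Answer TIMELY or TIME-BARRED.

TIME-BARRED

The claim accrued on 2012-06-13, when the wrongful act occurred.
Adding the 3 years base period to 2012-06-13 gives a deadline of 2015-06-13, before any tolling.
Because the pending criminal prosecution ran from 2013-12-05 to 2014-07-21, the deadline is extended by 228 days to 2016-01-27.
The other events in the timeline have no effect on the limitation period under the stated rules.
Kowalski filed on 2016-04-20, after the 2016-01-27 deadline, so the action is time-barred.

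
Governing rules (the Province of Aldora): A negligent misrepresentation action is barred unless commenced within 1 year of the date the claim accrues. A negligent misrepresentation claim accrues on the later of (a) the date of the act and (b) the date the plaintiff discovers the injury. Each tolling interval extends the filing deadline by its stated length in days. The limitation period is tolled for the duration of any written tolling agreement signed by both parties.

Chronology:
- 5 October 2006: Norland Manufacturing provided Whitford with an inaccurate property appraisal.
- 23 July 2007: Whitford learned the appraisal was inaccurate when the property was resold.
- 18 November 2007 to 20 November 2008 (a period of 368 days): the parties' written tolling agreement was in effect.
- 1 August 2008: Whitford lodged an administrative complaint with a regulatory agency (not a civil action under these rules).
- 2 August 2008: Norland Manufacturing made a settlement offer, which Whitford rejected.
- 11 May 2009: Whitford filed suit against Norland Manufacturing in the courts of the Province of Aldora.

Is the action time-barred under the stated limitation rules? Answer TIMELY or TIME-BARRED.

TIMELY

Because discovery on 23 July 2007 post-dates the 5 October 2006 act, accrual under the later-of rule falls on 23 July 2007.
The untolled deadline — 1 year after 23 July 2007 — is 23 July 2008.
The period was tolled for 368 days by the written tolling agreement (18 November 2007 to 20 November 2008), pushing the deadline to 26 July 2009.
The other events in the timeline have no effect on the limitation period under the stated rules.
Filing on 11 May 2009 beat the 26 July 2009 deadline — the action is timely.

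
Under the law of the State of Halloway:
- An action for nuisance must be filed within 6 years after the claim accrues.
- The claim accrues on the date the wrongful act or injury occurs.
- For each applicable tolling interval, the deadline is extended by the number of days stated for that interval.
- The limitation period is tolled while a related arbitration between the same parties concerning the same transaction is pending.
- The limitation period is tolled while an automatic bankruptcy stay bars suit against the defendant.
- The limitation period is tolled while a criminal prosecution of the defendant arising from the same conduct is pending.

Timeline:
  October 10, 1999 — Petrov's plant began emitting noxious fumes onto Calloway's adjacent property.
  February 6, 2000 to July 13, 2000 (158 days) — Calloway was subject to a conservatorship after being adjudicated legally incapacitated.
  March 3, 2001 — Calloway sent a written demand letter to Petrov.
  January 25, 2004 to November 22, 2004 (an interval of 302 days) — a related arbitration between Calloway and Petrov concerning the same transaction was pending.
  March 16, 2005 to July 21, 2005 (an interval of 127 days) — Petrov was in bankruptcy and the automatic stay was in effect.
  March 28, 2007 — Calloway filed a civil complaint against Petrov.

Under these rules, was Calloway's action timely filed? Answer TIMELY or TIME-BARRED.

TIME-BARRED

The claim accrued on October 10, 1999, the date of the act.
The untolled deadline — 6 years after October 10, 1999 — is October 10, 2005.
The pending related arbitration from January 25, 2004 to November 22, 2004 tolled the period for 302 days, extending the deadline to August 8, 2006.
Because the automatic bankruptcy stay ran from March 16, 2005 to July 21, 2005, the deadline is extended by 127 days to December 13, 2006.
The plaintiff's legal incapacity from February 6, 2000 to July 13, 2000 does not toll the period, because no stated rule makes the plaintiff's incapacity a tolling event.
None of the other events listed affects the running of the period under the stated rules.
Calloway filed on March 28, 2007, after the December 13, 2006 deadline, so the action is time-barred.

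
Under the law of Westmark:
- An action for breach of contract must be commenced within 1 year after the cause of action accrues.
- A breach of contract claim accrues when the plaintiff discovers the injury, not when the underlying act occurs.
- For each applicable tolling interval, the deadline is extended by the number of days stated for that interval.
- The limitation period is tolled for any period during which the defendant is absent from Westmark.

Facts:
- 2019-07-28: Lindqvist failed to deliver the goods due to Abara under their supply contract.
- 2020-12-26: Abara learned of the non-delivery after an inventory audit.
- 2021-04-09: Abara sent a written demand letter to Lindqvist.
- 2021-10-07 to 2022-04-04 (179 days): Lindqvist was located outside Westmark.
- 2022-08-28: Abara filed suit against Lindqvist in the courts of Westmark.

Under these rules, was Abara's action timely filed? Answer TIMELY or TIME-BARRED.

TIME-BARRED

Under the discovery rule, the claim accrued on 2020-12-26, when Abara discovered the injury — not on the 2019-07-28 date of the underlying act.
1 year from 2020-12-26 is 2021-12-26.
Because the defendant's absence from the jurisdiction ran from 2021-10-07 to 2022-04-04, the deadline is extended by 179 days to 2022-06-23.
Nothing else in the chronology tolls or restarts the period.
The 2022-08-28 filing falls after the 2022-06-23 deadline; the claim is time-barred.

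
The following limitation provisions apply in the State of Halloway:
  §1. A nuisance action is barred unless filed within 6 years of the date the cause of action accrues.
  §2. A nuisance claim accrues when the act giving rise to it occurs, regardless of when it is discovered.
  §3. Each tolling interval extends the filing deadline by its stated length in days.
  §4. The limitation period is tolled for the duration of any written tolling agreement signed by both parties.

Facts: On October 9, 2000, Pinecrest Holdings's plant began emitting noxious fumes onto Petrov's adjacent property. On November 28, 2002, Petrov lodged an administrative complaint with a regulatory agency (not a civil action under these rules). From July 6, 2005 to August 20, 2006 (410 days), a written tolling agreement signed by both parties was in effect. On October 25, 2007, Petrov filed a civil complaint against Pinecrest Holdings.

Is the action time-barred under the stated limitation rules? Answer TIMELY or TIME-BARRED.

TIMELY

The cause of action accrued on October 9, 2000, the date of the act.
Adding the 6 years base period to October 9, 2000 gives a deadline of October 9, 2006, before any tolling.
The written tolling agreement from July 6, 2005 to August 20, 2006 tolled the period for 410 days, extending the deadline to November 23, 2007.
Nothing else in the chronology tolls or restarts the period.
The October 25, 2007 filing precedes the November 23, 2007 deadline; the claim is timely.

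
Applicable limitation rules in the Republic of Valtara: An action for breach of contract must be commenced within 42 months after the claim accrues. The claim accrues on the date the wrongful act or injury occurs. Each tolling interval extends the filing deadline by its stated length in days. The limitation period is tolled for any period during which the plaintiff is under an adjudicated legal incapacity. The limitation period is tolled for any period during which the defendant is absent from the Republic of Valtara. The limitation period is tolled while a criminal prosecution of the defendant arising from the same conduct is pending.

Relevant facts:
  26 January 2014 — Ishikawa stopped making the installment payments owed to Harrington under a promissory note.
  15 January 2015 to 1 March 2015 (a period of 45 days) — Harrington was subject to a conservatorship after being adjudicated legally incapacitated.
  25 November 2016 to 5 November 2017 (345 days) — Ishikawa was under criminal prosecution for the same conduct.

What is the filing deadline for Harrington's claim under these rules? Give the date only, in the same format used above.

20 August 2018

The limitation period began to run on 26 January 2014.
Adding the 42 months base period to 26 January 2014 gives a deadline of 26 July 2017, before any tolling.
The plaintiff's legal incapacity from 15 January 2015 to 1 March 2015 tolled the period for 45 days, extending the deadline to 9 September 2017.
Because the pending criminal prosecution ran from 25 November 2016 to 5 November 2017, the deadline is extended by 345 days to 20 August 2018.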